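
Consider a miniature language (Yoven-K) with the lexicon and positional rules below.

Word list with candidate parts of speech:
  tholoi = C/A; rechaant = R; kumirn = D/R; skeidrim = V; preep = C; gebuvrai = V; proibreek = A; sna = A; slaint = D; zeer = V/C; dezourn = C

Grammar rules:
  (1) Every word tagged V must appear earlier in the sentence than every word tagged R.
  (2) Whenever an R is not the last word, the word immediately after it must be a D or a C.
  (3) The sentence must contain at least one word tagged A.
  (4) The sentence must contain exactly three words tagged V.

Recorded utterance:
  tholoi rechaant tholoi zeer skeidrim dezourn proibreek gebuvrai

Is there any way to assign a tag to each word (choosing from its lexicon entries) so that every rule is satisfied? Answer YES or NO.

Candidates per position — 1:tholoi {C,A}; 2:rechaant {R}; 3:tholoi {C,A}; 4:zeer {V,C}; 5:skeidrim {V}; 6:dezourn {C}; 7:proibreek {A}; 8:gebuvrai {V}.
Rule 1 cannot be satisfied by any choice of tags from the lexicon.
So there is no consistent tagging.

NO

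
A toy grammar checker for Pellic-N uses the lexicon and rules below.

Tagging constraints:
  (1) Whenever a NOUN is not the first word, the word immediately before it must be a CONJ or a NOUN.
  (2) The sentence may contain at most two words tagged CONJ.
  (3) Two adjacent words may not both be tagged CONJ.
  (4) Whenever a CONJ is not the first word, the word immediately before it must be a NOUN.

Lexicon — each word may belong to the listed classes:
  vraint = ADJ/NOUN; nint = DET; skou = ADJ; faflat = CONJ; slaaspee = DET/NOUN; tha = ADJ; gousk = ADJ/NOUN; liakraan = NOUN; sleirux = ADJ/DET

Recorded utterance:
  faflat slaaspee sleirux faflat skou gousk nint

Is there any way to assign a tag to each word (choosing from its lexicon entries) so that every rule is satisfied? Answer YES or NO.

NO

Candidates per position — 1:faflat {CONJ}; 2:slaaspee {DET,NOUN}; 3:sleirux {ADJ,DET}; 4:faflat {CONJ}; 5:skou {ADJ}; 6:gousk {ADJ,NOUN}; 7:nint {DET}.
Rule 4 cannot be satisfied by any choice of tags from the lexicon.
So there is no consistent tagging.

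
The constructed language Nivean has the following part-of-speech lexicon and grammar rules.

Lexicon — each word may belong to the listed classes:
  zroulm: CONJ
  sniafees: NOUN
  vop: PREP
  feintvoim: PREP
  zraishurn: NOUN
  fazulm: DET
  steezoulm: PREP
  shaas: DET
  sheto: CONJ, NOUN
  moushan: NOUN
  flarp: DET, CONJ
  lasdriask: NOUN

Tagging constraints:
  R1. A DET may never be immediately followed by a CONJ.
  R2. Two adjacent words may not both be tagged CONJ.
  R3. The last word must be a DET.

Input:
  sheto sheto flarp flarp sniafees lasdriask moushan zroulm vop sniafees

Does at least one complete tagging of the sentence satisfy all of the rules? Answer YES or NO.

Candidates per position — 1:sheto {CONJ,NOUN}; 2:sheto {CONJ,NOUN}; 3:flarp {DET,CONJ}; 4:flarp {DET,CONJ}; 5:sniafees {NOUN}; 6:lasdriask {NOUN}; 7:moushan {NOUN}; 8:zroulm {CONJ}; 9:vop {PREP}; 10:sniafees {NOUN}.
Rule 3 cannot be satisfied by any choice of tags from the lexicon.
So there is no consistent tagging.

NO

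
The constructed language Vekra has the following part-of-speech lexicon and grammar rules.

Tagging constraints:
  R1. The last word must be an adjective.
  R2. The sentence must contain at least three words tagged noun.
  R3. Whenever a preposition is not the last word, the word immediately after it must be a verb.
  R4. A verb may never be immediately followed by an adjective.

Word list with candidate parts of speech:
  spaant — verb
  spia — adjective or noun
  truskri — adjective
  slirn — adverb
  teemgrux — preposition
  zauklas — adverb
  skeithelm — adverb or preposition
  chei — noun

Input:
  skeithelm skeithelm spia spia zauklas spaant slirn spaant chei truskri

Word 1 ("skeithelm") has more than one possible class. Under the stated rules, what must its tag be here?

adverb

Candidates per position — 1:skeithelm {adverb,preposition}; 2:skeithelm {adverb,preposition}; 3:spia {adjective,noun}; 4:spia {adjective,noun}; 5:zauklas {adverb}; 6:spaant {verb}; 7:slirn {adverb}; 8:spaant {verb}; 9:chei {noun}; 10:truskri {adjective}.
At position 1, choosing preposition makes rule 3 impossible to satisfy; hence adverb.
At position 2, choosing preposition makes rule 3 impossible to satisfy; hence adverb.
At position 3, choosing adjective makes rule 2 impossible to satisfy; hence noun.
At position 4, choosing adjective makes rule 2 impossible to satisfy; hence noun.
That leaves exactly one tagging: adverb adverb noun noun adverb verb adverb verb noun adjective.
Rule-by-rule: rule 1 ✓; rule 2 ✓; rule 3 ✓; rule 4 ✓.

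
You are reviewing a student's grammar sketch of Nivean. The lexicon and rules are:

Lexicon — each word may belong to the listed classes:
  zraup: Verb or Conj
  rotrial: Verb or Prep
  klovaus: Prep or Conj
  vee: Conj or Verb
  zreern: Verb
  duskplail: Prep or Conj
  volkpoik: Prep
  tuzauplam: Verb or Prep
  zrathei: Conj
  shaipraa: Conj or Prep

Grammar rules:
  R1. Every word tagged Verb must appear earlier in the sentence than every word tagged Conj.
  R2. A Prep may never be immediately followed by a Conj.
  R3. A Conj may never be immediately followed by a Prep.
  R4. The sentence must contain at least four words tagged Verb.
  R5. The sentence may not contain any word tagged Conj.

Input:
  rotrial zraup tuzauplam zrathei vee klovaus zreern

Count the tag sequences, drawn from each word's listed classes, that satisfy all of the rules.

Candidates per position — 1:rotrial {Verb,Prep}; 2:zraup {Verb,Conj}; 3:tuzauplam {Verb,Prep}; 4:zrathei {Conj}; 5:vee {Conj,Verb}; 6:klovaus {Prep,Conj}; 7:zreern {Verb}.
There are 32 candidate sequences in total.
Rule 1 cannot be satisfied by any choice of tags from the lexicon.
So there is no consistent tagging.
Count = 0.

0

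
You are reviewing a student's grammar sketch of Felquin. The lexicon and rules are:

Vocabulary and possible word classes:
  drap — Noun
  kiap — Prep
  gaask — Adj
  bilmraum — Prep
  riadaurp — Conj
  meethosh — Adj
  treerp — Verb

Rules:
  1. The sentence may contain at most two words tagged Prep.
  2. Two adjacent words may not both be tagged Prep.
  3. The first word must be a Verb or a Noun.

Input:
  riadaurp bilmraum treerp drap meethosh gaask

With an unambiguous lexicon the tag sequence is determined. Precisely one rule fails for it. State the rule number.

Fixed tagging: Conj Prep Verb Noun Adj Adj.
Rule check: R1 pass, R2 pass, R3 fail.
Only rule 3 fails.

3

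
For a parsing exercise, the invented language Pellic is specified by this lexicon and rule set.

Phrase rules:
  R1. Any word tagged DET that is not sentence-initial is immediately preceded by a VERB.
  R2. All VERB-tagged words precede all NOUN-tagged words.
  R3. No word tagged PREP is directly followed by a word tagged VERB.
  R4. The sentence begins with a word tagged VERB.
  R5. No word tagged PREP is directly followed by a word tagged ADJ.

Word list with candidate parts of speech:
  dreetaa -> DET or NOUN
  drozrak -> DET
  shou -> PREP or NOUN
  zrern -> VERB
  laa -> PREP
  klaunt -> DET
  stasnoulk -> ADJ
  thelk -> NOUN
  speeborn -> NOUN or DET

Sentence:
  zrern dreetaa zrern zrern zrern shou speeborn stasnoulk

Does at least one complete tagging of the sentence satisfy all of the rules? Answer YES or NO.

YES

Candidates per position — 1:zrern {VERB}; 2:dreetaa {DET,NOUN}; 3:zrern {VERB}; 4:zrern {VERB}; 5:zrern {VERB}; 6:shou {PREP,NOUN}; 7:speeborn {NOUN,DET}; 8:stasnoulk {ADJ}.
One satisfying assignment: VERB DET VERB VERB VERB PREP NOUN ADJ.
Rule-by-rule: rule 1 ✓; rule 2 ✓; rule 3 ✓; rule 4 ✓; rule 5 ✓.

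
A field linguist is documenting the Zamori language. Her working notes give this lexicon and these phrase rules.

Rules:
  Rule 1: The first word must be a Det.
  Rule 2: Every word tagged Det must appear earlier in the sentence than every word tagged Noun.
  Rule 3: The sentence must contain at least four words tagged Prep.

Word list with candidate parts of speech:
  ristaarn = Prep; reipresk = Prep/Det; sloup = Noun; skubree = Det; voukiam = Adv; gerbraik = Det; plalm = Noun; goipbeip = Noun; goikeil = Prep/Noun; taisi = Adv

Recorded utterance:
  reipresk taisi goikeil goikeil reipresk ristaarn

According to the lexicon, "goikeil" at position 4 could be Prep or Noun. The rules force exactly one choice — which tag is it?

Candidates per position — 1:reipresk {Prep,Det}; 2:taisi {Adv}; 3:goikeil {Prep,Noun}; 4:goikeil {Prep,Noun}; 5:reipresk {Prep,Det}; 6:ristaarn {Prep}.
Word 1 cannot be Prep — rule 1 would then fail for every completion. It is Det.
Word 3 cannot be Noun — rule 3 would then fail for every completion. It is Prep.
Word 4 cannot be Noun — rule 3 would then fail for every completion. It is Prep.
Word 5 cannot be Det — rule 3 would then fail for every completion. It is Prep.
The only consistent sequence is: Det Adv Prep Prep Prep Prep.
Rule-by-rule: rule 1 ok; rule 2 ok; rule 3 ok.

Prep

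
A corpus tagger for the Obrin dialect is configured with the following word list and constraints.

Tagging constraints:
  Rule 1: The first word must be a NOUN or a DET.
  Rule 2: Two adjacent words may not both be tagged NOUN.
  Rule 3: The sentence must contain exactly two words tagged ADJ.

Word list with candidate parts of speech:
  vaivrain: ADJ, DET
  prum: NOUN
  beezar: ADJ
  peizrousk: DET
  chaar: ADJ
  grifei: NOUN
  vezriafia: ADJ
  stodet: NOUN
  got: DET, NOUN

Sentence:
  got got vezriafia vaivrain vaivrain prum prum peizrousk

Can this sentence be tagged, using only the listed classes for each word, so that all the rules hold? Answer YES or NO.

NO

Candidates per position — 1:got {DET,NOUN}; 2:got {DET,NOUN}; 3:vezriafia {ADJ}; 4:vaivrain {ADJ,DET}; 5:vaivrain {ADJ,DET}; 6:prum {NOUN}; 7:prum {NOUN}; 8:peizrousk {DET}.
Rule 2 cannot be satisfied by any choice of tags from the lexicon.
So there is no consistent tagging.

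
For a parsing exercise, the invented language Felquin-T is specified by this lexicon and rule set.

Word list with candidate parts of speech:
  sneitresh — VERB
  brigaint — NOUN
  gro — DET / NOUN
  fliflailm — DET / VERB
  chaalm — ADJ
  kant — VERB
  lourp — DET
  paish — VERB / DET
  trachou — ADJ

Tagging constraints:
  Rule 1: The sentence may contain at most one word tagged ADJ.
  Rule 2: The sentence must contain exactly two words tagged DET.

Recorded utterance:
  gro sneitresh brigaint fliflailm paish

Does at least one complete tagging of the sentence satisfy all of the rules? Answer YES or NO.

YES

Candidates per position — 1:gro {DET,NOUN}; 2:sneitresh {VERB}; 3:brigaint {NOUN}; 4:fliflailm {DET,VERB}; 5:paish {VERB,DET}.
One satisfying assignment: NOUN VERB NOUN DET DET.
Verifying each rule — rule 1 ✓; rule 2 ✓.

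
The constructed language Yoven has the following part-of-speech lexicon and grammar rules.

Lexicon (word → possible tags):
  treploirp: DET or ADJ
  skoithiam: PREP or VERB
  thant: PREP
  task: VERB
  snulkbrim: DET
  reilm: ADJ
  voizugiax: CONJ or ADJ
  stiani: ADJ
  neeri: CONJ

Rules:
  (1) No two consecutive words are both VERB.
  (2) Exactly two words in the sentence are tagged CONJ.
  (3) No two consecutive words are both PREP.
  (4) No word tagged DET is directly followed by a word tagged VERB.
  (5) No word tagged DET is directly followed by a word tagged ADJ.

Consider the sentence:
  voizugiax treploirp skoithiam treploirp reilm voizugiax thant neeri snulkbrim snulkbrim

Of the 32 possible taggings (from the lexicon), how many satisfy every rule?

Candidates per position — 1:voizugiax {CONJ,ADJ}; 2:treploirp {DET,ADJ}; 3:skoithiam {PREP,VERB}; 4:treploirp {DET,ADJ}; 5:reilm {ADJ}; 6:voizugiax {CONJ,ADJ}; 7:thant {PREP}; 8:neeri {CONJ}; 9:snulkbrim {DET}; 10:snulkbrim {DET}.
There are 32 candidate sequences in total.
Checking each against the rules leaves 6 sequences.
Count = 6.

6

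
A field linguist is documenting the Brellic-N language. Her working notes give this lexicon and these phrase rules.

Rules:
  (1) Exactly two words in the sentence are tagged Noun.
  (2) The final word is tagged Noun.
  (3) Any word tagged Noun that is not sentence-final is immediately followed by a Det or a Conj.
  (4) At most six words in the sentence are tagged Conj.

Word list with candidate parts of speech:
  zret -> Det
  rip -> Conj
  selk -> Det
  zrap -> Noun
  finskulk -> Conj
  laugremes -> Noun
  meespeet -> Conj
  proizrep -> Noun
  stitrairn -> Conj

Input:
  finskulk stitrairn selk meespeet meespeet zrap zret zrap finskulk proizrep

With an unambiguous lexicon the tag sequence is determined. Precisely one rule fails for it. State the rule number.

1

Fixed tagging: Conj Conj Det Conj Conj Noun Det Noun Conj Noun.
Rule check: R1 ✗, R2 ✓, R3 ✓, R4 ✓.
Only rule 1 fails.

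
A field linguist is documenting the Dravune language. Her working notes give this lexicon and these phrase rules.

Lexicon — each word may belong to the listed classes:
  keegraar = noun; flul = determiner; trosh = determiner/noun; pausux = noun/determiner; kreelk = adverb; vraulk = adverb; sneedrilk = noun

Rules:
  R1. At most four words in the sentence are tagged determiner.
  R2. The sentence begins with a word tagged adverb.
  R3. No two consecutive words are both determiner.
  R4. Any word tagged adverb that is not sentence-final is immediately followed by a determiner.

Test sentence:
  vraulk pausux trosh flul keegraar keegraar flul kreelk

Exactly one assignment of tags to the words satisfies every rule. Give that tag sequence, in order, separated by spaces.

Candidates per position — 1:vraulk {adverb}; 2:pausux {noun,determiner}; 3:trosh {determiner,noun}; 4:flul {determiner}; 5:keegraar {noun}; 6:keegraar {noun}; 7:flul {determiner}; 8:kreelk {adverb}.
Position 2: noun is ruled out by rule 4; that leaves determiner.
Position 3: determiner is ruled out by rule 3; that leaves noun.
So the tagging must be: adverb determiner noun determiner noun noun determiner adverb.
Check: rule 1 holds; rule 2 holds; rule 3 holds; rule 4 holds.

adverb determiner noun determiner noun noun determiner adverb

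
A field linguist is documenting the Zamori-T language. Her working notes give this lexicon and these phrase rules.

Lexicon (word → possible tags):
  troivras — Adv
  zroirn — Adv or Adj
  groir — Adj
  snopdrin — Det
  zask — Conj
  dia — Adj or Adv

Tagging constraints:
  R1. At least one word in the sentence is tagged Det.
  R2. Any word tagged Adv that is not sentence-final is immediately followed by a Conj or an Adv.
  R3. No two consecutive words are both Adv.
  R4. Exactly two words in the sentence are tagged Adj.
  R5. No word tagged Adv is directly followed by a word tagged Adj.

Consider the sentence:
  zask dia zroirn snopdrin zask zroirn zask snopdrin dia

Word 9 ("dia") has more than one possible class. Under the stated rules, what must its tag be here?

Adv

Candidates per position — 1:zask {Conj}; 2:dia {Adj,Adv}; 3:zroirn {Adv,Adj}; 4:snopdrin {Det}; 5:zask {Conj}; 6:zroirn {Adv,Adj}; 7:zask {Conj}; 8:snopdrin {Det}; 9:dia {Adj,Adv}.
If word 2 were Adv, no tagging could satisfy rule 2; so word 2 is Adj.
If word 3 were Adv, no tagging could satisfy rule 2; so word 3 is Adj.
If word 6 were Adj, no tagging could satisfy rule 4; so word 6 is Adv.
If word 9 were Adj, no tagging could satisfy rule 4; so word 9 is Adv.
The only consistent sequence is: Conj Adj Adj Det Conj Adv Conj Det Adv.
Rule-by-rule: rule 1 satisfied; rule 2 satisfied; rule 3 satisfied; rule 4 satisfied; rule 5 satisfied.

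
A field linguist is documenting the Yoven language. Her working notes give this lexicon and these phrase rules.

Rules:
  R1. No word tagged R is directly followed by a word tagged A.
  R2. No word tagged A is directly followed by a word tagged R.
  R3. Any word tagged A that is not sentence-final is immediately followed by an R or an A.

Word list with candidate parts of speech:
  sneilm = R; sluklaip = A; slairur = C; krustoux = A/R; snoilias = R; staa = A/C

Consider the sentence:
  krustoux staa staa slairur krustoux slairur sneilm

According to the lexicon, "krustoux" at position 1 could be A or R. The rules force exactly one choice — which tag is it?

R

Candidates per position — 1:krustoux {A,R}; 2:staa {A,C}; 3:staa {A,C}; 4:slairur {C}; 5:krustoux {A,R}; 6:slairur {C}; 7:sneilm {R}.
Word 1 cannot be A — rule 3 would then fail for every completion. It is R.
Word 2 cannot be A — rule 1 would then fail for every completion. It is C.
Word 3 cannot be A — rule 3 would then fail for every completion. It is C.
Word 5 cannot be A — rule 3 would then fail for every completion. It is R.
So the tagging must be: R C C C R C R.
Checking: rule 1 holds; rule 2 holds; rule 3 holds.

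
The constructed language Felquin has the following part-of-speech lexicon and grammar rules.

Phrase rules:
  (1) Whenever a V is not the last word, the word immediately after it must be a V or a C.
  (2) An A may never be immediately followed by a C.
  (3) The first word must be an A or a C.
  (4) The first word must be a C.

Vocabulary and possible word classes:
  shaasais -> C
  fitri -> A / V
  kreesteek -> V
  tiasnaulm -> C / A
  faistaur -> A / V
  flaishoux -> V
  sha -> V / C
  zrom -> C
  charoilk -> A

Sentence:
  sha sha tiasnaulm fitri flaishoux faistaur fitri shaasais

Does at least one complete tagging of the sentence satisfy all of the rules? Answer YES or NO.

Candidates per position — 1:sha {V,C}; 2:sha {V,C}; 3:tiasnaulm {C,A}; 4:fitri {A,V}; 5:flaishoux {V}; 6:faistaur {A,V}; 7:fitri {A,V}; 8:shaasais {C}.
One satisfying assignment: C C C V V V V C.
Check: rule 1 holds; rule 2 holds; rule 3 holds; rule 4 holds.

YES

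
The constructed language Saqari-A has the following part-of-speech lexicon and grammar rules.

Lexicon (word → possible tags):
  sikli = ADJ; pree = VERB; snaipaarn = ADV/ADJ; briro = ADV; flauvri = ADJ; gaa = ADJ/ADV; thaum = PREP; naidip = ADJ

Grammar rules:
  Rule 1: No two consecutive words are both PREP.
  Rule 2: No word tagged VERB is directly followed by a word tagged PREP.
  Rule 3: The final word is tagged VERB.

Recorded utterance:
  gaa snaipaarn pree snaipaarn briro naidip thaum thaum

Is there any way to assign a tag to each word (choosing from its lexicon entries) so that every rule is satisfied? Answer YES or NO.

Candidates per position — 1:gaa {ADJ,ADV}; 2:snaipaarn {ADV,ADJ}; 3:pree {VERB}; 4:snaipaarn {ADV,ADJ}; 5:briro {ADV}; 6:naidip {ADJ}; 7:thaum {PREP}; 8:thaum {PREP}.
Rule 1 cannot be satisfied by any choice of tags from the lexicon.
So there is no consistent tagging.

NO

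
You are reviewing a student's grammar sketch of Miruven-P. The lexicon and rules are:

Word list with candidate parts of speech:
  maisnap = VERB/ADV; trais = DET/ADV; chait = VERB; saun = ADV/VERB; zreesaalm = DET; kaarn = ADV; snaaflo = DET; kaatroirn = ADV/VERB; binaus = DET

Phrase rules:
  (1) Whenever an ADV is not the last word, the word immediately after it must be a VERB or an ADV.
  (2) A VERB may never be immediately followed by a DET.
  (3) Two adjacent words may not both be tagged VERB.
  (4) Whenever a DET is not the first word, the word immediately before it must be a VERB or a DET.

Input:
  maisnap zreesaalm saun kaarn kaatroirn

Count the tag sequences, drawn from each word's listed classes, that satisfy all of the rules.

0

Candidates per position — 1:maisnap {VERB,ADV}; 2:zreesaalm {DET}; 3:saun {ADV,VERB}; 4:kaarn {ADV}; 5:kaatroirn {ADV,VERB}.
There are 8 candidate sequences in total.
Every candidate sequence violates at least one rule; no consistent tagging exists.
Count = 0.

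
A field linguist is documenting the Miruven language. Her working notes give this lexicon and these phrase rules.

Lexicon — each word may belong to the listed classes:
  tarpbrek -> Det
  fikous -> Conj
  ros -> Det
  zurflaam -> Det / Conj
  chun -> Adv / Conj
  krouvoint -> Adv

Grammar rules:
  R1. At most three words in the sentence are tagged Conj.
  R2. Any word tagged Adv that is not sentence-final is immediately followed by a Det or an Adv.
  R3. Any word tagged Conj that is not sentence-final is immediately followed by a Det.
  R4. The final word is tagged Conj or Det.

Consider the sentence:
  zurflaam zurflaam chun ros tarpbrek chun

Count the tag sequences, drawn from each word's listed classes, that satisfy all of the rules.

4

Candidates per position — 1:zurflaam {Det,Conj}; 2:zurflaam {Det,Conj}; 3:chun {Adv,Conj}; 4:ros {Det}; 5:tarpbrek {Det}; 6:chun {Adv,Conj}.
There are 16 candidate sequences in total.
The sequences that satisfy every rule: Det Det Adv Det Det Conj; Det Det Conj Det Det Conj; Conj Det Adv Det Det Conj; Conj Det Conj Det Det Conj.
Count = 4.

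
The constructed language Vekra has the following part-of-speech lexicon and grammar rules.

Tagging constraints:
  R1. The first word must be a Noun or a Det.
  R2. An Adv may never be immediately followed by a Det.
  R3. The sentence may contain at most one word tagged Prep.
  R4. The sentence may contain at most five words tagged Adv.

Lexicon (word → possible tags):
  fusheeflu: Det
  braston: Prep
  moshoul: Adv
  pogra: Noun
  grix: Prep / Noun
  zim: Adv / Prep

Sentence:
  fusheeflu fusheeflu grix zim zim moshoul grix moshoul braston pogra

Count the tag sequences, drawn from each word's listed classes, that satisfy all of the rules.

Candidates per position — 1:fusheeflu {Det}; 2:fusheeflu {Det}; 3:grix {Prep,Noun}; 4:zim {Adv,Prep}; 5:zim {Adv,Prep}; 6:moshoul {Adv}; 7:grix {Prep,Noun}; 8:moshoul {Adv}; 9:braston {Prep}; 10:pogra {Noun}.
There are 16 candidate sequences in total.
The sequences that satisfy every rule: Det Det Noun Adv Adv Adv Noun Adv Prep Noun.
Count = 1.

1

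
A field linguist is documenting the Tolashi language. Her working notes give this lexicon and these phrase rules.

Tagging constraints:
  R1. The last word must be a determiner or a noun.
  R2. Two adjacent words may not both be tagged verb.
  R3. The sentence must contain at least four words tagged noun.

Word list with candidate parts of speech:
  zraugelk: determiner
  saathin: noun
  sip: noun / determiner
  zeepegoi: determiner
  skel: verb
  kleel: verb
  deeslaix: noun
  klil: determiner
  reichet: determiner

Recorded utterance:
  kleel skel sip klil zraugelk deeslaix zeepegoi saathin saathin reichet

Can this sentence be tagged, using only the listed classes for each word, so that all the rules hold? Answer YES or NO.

NO

Candidates per position — 1:kleel {verb}; 2:skel {verb}; 3:sip {noun,determiner}; 4:klil {determiner}; 5:zraugelk {determiner}; 6:deeslaix {noun}; 7:zeepegoi {determiner}; 8:saathin {noun}; 9:saathin {noun}; 10:reichet {determiner}.
Rule 2 cannot be satisfied by any choice of tags from the lexicon.
So there is no consistent tagging.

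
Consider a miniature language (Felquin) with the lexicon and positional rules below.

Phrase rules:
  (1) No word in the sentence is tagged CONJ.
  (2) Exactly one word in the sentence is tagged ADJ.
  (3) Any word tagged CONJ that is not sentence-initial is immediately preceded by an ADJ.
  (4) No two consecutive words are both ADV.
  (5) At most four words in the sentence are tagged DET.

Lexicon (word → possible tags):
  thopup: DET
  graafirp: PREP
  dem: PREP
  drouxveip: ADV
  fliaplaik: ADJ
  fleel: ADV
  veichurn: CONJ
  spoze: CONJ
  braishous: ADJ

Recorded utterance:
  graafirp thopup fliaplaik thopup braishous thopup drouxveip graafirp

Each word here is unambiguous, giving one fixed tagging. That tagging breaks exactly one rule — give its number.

2

Fixed tagging: PREP DET ADJ DET ADJ DET ADV PREP.
Rule check: R1 pass, R2 fail, R3 pass, R4 pass, R5 pass.
Only rule 2 fails.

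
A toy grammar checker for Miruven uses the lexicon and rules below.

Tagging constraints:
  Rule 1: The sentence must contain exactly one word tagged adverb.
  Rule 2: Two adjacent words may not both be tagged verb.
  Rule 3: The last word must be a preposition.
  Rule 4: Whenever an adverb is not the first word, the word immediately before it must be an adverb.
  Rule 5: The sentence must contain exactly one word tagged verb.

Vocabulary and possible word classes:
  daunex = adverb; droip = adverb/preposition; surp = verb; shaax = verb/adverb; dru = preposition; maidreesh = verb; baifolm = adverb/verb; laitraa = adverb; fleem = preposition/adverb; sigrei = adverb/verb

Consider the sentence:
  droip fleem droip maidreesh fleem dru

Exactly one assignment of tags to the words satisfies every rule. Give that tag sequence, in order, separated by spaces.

adverb preposition preposition verb preposition preposition

Candidates per position — 1:droip {adverb,preposition}; 2:fleem {preposition,adverb}; 3:droip {adverb,preposition}; 4:maidreesh {verb}; 5:fleem {preposition,adverb}; 6:dru {preposition}.
Position 5: adverb is ruled out by rule 4; that leaves preposition.
The remaining ambiguous positions (1, 2, 3) are resolved jointly — only one combination satisfies every rule.
The unique satisfying tagging is: adverb preposition preposition verb preposition preposition.
Verifying each rule — rule 1 satisfied; rule 2 satisfied; rule 3 satisfied; rule 4 satisfied; rule 5 satisfied.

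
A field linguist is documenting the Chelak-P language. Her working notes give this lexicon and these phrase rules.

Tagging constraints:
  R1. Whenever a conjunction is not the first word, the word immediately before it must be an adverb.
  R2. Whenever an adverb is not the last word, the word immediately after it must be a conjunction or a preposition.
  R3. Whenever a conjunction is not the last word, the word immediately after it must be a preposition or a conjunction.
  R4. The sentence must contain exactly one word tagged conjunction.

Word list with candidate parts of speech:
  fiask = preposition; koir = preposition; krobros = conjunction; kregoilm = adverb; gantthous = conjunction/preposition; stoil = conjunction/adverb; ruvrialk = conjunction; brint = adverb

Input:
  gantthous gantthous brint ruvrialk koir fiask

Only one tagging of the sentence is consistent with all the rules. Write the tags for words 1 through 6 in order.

preposition preposition adverb conjunction preposition preposition

Candidates per position — 1:gantthous {conjunction,preposition}; 2:gantthous {conjunction,preposition}; 3:brint {adverb}; 4:ruvrialk {conjunction}; 5:koir {preposition}; 6:fiask {preposition}.
At position 1, choosing conjunction makes rule 4 impossible to satisfy; hence preposition.
At position 2, choosing conjunction makes rule 1 impossible to satisfy; hence preposition.
The only consistent sequence is: preposition preposition adverb conjunction preposition preposition.
Verifying each rule — rule 1 ok; rule 2 ok; rule 3 ok; rule 4 ok.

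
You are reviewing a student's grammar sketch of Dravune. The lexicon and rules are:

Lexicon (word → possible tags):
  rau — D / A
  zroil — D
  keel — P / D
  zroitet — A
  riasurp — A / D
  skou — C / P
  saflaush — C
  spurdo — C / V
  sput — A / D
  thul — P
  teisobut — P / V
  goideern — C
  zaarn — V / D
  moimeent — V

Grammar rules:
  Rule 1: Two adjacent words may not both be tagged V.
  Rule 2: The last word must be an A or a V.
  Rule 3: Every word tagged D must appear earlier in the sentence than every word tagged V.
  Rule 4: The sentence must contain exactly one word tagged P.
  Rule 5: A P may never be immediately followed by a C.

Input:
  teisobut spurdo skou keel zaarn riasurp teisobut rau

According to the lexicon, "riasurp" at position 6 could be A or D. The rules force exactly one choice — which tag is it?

Candidates per position — 1:teisobut {P,V}; 2:spurdo {C,V}; 3:skou {C,P}; 4:keel {P,D}; 5:zaarn {V,D}; 6:riasurp {A,D}; 7:teisobut {P,V}; 8:rau {D,A}.
At position 8, choosing D makes rule 2 impossible to satisfy; hence A.
Position 6: the remaining choice is settled jointly with positions 1, 2, 3, 4, 5, 7 — only A at position 6 is part of a tagging that satisfies every rule.
The only consistent sequence is: V C C P V A V A.
Rule-by-rule: rule 1 holds; rule 2 holds; rule 3 holds; rule 4 holds; rule 5 holds.

A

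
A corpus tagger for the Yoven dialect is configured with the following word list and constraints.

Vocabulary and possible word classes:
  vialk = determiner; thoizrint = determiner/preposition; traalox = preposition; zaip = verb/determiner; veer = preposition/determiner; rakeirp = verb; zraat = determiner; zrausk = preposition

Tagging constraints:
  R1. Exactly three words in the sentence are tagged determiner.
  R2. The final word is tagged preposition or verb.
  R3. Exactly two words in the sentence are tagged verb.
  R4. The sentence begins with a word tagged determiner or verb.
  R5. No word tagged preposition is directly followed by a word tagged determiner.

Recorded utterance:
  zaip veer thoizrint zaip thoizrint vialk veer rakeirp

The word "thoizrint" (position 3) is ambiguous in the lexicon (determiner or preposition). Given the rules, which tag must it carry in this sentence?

Candidates per position — 1:zaip {verb,determiner}; 2:veer {preposition,determiner}; 3:thoizrint {determiner,preposition}; 4:zaip {verb,determiner}; 5:thoizrint {determiner,preposition}; 6:vialk {determiner}; 7:veer {preposition,determiner}; 8:rakeirp {verb}.
Word 5 cannot be preposition — rule 5 would then fail for every completion. It is determiner.
Position 3: the remaining choice is settled jointly with positions 1, 2, 4, 7 — only preposition at position 3 is part of a tagging that satisfies every rule.
So the tagging must be: determiner preposition preposition verb determiner determiner preposition verb.
Rule-by-rule: rule 1 ok; rule 2 ok; rule 3 ok; rule 4 ok; rule 5 ok.

preposition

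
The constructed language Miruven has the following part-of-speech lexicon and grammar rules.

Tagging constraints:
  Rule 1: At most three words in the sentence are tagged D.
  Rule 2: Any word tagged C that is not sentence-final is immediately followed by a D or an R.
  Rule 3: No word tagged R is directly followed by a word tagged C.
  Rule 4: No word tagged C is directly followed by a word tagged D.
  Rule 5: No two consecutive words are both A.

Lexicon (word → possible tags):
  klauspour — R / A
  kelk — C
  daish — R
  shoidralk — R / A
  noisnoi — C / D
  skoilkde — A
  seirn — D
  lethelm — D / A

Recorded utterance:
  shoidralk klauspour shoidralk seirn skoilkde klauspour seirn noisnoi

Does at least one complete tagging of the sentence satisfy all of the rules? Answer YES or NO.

YES

Candidates per position — 1:shoidralk {R,A}; 2:klauspour {R,A}; 3:shoidralk {R,A}; 4:seirn {D}; 5:skoilkde {A}; 6:klauspour {R,A}; 7:seirn {D}; 8:noisnoi {C,D}.
One satisfying assignment: A R R D A R D D.
Check: rule 1 satisfied; rule 2 satisfied; rule 3 satisfied; rule 4 satisfied; rule 5 satisfied.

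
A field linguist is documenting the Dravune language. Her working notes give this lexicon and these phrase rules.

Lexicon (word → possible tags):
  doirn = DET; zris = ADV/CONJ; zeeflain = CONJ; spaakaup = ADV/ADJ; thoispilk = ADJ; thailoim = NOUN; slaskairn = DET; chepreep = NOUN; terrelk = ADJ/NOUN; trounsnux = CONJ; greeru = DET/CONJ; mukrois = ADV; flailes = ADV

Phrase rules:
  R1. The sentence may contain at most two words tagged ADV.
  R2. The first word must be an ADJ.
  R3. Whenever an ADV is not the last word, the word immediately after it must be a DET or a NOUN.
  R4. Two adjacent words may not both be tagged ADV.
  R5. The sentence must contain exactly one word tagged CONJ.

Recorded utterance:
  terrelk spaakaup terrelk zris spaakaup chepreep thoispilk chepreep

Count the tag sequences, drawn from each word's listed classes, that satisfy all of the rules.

Candidates per position — 1:terrelk {ADJ,NOUN}; 2:spaakaup {ADV,ADJ}; 3:terrelk {ADJ,NOUN}; 4:zris {ADV,CONJ}; 5:spaakaup {ADV,ADJ}; 6:chepreep {NOUN}; 7:thoispilk {ADJ}; 8:chepreep {NOUN}.
There are 32 candidate sequences in total.
Checking each against the rules leaves 6 sequences.
Count = 6.

6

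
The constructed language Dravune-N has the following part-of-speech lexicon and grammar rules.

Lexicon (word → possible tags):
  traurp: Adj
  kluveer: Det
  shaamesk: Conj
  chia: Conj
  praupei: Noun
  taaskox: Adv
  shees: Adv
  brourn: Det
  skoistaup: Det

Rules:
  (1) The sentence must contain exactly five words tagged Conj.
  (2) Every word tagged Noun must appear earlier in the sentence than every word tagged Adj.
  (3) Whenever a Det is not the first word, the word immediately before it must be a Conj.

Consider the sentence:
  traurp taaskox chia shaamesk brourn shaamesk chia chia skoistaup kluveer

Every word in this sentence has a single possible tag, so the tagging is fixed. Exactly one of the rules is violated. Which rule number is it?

Fixed tagging: Adj Adv Conj Conj Det Conj Conj Conj Det Det.
Rule check: R1 pass, R2 pass, R3 fail.
Only rule 3 fails.

3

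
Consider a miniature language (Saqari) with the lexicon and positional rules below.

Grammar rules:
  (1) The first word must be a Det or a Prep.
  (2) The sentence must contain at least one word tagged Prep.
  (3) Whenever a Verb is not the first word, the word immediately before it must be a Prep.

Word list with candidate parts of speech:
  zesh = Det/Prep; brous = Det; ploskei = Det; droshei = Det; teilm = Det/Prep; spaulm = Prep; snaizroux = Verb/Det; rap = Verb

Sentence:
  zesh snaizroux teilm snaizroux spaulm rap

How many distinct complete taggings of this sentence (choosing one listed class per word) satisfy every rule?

Candidates per position — 1:zesh {Det,Prep}; 2:snaizroux {Verb,Det}; 3:teilm {Det,Prep}; 4:snaizroux {Verb,Det}; 5:spaulm {Prep}; 6:rap {Verb}.
There are 16 candidate sequences in total.
Checking each against the rules leaves 9 sequences.
Count = 9.

9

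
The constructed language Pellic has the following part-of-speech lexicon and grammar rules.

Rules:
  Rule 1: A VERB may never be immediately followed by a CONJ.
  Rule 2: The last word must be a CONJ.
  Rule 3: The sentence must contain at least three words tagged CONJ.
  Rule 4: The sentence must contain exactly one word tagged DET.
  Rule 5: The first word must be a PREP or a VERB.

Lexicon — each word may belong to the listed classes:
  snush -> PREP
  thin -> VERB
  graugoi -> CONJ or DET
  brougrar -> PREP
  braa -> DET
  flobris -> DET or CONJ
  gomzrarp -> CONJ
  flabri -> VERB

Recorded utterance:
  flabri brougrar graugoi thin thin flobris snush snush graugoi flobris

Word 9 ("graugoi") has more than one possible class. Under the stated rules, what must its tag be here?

CONJ

Candidates per position — 1:flabri {VERB}; 2:brougrar {PREP}; 3:graugoi {CONJ,DET}; 4:thin {VERB}; 5:thin {VERB}; 6:flobris {DET,CONJ}; 7:snush {PREP}; 8:snush {PREP}; 9:graugoi {CONJ,DET}; 10:flobris {DET,CONJ}.
Word 6 cannot be CONJ — rule 1 would then fail for every completion. It is DET.
Word 9 cannot be DET — rule 3 would then fail for every completion. It is CONJ.
Word 10 cannot be DET — rule 2 would then fail for every completion. It is CONJ.
Word 3 cannot be DET — rule 3 would then fail for every completion. It is CONJ.
So the tagging must be: VERB PREP CONJ VERB VERB DET PREP PREP CONJ CONJ.
Verifying each rule — rule 1 ✓; rule 2 ✓; rule 3 ✓; rule 4 ✓; rule 5 ✓.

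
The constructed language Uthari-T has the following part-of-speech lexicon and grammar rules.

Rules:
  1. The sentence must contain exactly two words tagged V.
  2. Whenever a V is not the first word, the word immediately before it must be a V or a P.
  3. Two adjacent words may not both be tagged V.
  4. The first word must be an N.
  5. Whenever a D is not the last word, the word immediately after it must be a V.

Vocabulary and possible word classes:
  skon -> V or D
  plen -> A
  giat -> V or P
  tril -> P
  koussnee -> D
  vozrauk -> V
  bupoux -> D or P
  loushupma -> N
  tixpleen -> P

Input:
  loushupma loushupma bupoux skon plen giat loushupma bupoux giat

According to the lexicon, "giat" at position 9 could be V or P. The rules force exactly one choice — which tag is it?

V

Candidates per position — 1:loushupma {N}; 2:loushupma {N}; 3:bupoux {D,P}; 4:skon {V,D}; 5:plen {A}; 6:giat {V,P}; 7:loushupma {N}; 8:bupoux {D,P}; 9:giat {V,P}.
Position 4: D is ruled out by rule 5; that leaves V.
Position 6: V is ruled out by rule 2; that leaves P.
Position 9: P is ruled out by rule 1; that leaves V.
Position 3: D is ruled out by rule 2; that leaves P.
Position 8: D is ruled out by rule 2; that leaves P.
The only consistent sequence is: N N P V A P N P V.
Verifying each rule — rule 1 satisfied; rule 2 satisfied; rule 3 satisfied; rule 4 satisfied; rule 5 satisfied.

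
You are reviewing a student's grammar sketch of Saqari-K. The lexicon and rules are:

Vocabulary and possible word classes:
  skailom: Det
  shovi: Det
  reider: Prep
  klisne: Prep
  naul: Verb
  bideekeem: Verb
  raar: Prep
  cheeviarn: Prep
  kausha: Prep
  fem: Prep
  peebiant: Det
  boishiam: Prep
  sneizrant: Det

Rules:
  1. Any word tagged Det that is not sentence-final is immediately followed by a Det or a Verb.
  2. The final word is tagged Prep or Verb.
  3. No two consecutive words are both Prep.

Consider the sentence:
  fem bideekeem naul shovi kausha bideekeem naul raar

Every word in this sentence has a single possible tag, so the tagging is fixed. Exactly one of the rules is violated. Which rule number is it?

1

Fixed tagging: Prep Verb Verb Det Prep Verb Verb Prep.
Rule check: R1 ✗, R2 ✓, R3 ✓.
Only rule 1 fails.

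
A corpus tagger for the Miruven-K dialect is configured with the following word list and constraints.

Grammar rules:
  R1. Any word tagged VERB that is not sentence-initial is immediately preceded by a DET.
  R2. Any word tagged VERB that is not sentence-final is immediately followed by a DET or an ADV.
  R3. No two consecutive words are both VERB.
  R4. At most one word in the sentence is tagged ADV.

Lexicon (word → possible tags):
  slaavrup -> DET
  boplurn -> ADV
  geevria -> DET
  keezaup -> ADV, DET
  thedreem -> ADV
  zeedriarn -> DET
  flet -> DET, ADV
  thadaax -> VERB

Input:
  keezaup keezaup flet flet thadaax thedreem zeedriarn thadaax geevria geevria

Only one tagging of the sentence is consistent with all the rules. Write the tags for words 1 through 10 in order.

DET DET DET DET VERB ADV DET VERB DET DET

Candidates per position — 1:keezaup {ADV,DET}; 2:keezaup {ADV,DET}; 3:flet {DET,ADV}; 4:flet {DET,ADV}; 5:thadaax {VERB}; 6:thedreem {ADV}; 7:zeedriarn {DET}; 8:thadaax {VERB}; 9:geevria {DET}; 10:geevria {DET}.
Position 1: ADV is ruled out by rule 4; that leaves DET.
Position 2: ADV is ruled out by rule 4; that leaves DET.
Position 3: ADV is ruled out by rule 4; that leaves DET.
Position 4: ADV is ruled out by rule 1; that leaves DET.
That leaves exactly one tagging: DET DET DET DET VERB ADV DET VERB DET DET.
Rule-by-rule: rule 1 ok; rule 2 ok; rule 3 ok; rule 4 ok.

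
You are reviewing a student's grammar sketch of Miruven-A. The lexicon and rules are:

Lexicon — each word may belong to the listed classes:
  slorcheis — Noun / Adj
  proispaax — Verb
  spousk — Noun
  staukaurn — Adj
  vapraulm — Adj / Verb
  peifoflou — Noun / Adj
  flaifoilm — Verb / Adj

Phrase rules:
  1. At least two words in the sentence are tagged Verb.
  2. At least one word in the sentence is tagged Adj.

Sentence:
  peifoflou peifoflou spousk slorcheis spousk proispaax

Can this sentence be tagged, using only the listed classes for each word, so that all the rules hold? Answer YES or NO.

Candidates per position — 1:peifoflou {Noun,Adj}; 2:peifoflou {Noun,Adj}; 3:spousk {Noun}; 4:slorcheis {Noun,Adj}; 5:spousk {Noun}; 6:proispaax {Verb}.
Rule 1 cannot be satisfied by any choice of tags from the lexicon.
So there is no consistent tagging.

NO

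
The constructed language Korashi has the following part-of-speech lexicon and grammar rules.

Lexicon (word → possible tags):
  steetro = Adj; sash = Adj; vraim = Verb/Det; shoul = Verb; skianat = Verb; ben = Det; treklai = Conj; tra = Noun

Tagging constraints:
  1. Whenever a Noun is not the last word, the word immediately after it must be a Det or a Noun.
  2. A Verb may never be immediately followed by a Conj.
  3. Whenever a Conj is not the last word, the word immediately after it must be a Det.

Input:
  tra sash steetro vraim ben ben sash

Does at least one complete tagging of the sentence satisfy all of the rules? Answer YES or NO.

NO

Candidates per position — 1:tra {Noun}; 2:sash {Adj}; 3:steetro {Adj}; 4:vraim {Verb,Det}; 5:ben {Det}; 6:ben {Det}; 7:sash {Adj}.
Rule 1 cannot be satisfied by any choice of tags from the lexicon.
So there is no consistent tagging.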